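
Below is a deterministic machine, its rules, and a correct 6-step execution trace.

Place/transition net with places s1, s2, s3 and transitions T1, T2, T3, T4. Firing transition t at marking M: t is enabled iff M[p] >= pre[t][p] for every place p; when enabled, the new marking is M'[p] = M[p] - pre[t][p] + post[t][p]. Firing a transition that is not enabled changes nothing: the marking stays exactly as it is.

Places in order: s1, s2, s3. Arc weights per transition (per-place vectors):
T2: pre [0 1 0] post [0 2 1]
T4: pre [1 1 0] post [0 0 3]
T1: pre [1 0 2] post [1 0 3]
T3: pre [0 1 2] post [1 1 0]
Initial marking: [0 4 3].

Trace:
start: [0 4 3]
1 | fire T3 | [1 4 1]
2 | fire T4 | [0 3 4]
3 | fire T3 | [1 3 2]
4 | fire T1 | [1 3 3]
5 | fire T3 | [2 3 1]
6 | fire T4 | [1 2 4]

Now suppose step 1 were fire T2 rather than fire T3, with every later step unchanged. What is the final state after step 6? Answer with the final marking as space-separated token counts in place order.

(re-executing from step 1 with the substitution; state before step 1: [0 4 3])
1 | fire T2 | [0 5 4]
2 | fire T4 | [0 5 4]
3 | fire T3 | [1 5 2]
4 | fire T1 | [1 5 3]
5 | fire T3 | [2 5 1]
6 | fire T4 | [1 4 4]

1 4 4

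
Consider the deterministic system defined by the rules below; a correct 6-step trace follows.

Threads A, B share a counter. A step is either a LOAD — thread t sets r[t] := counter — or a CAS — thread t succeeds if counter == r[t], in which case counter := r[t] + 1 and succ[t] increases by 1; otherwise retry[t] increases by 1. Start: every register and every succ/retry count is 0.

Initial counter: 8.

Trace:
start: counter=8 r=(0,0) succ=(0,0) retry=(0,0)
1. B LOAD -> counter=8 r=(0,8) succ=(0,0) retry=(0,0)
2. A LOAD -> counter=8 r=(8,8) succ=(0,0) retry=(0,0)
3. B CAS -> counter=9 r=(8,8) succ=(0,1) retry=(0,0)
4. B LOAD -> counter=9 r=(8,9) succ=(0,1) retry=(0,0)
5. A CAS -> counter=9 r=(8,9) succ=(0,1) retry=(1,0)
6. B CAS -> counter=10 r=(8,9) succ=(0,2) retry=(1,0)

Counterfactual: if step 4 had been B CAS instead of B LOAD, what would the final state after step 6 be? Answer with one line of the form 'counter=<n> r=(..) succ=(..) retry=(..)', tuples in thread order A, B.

(re-executing from step 4 with the substitution; state before step 4: counter=9 r=(8,8) succ=(0,1) retry=(0,0))
4. B CAS -> counter=9 r=(8,8) succ=(0,1) retry=(0,1)
5. A CAS -> counter=9 r=(8,8) succ=(0,1) retry=(1,1)
6. B CAS -> counter=9 r=(8,8) succ=(0,1) retry=(1,2)

counter=9 r=(8,8) succ=(0,1) retry=(1,2)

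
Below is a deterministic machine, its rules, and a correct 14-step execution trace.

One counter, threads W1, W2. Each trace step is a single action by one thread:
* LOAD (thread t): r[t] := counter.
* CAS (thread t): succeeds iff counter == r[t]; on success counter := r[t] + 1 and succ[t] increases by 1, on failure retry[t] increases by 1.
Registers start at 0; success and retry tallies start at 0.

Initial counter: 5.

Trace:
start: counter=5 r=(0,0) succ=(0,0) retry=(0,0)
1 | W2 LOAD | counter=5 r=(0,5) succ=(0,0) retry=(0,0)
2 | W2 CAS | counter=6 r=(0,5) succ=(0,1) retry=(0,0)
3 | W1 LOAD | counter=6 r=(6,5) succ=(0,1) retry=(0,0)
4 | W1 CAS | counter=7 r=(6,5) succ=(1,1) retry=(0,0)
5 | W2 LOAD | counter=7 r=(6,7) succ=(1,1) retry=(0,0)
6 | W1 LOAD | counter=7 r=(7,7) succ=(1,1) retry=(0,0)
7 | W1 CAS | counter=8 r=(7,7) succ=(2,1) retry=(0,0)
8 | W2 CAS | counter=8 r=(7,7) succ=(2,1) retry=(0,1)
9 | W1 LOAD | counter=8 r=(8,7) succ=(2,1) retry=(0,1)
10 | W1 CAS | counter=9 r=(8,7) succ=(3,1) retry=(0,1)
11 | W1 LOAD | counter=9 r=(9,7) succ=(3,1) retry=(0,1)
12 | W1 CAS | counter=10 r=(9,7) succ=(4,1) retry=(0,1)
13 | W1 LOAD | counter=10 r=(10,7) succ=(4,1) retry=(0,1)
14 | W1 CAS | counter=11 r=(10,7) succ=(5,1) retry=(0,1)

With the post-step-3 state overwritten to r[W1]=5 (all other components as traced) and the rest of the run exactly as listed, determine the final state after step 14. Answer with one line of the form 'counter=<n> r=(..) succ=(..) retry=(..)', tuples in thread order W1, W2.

state after step 3 := counter=6 r=(5,5) succ=(0,1) retry=(0,0)
4 | W1 CAS | counter=6 r=(5,5) succ=(0,1) retry=(1,0)
5 | W2 LOAD | counter=6 r=(5,6) succ=(0,1) retry=(1,0)
6 | W1 LOAD | counter=6 r=(6,6) succ=(0,1) retry=(1,0)
7 | W1 CAS | counter=7 r=(6,6) succ=(1,1) retry=(1,0)
8 | W2 CAS | counter=7 r=(6,6) succ=(1,1) retry=(1,1)
9 | W1 LOAD | counter=7 r=(7,6) succ=(1,1) retry=(1,1)
10 | W1 CAS | counter=8 r=(7,6) succ=(2,1) retry=(1,1)
11 | W1 LOAD | counter=8 r=(8,6) succ=(2,1) retry=(1,1)
12 | W1 CAS | counter=9 r=(8,6) succ=(3,1) retry=(1,1)
13 | W1 LOAD | counter=9 r=(9,6) succ=(3,1) retry=(1,1)
14 | W1 CAS | counter=10 r=(9,6) succ=(4,1) retry=(1,1)

counter=10 r=(9,6) succ=(4,1) retry=(1,1)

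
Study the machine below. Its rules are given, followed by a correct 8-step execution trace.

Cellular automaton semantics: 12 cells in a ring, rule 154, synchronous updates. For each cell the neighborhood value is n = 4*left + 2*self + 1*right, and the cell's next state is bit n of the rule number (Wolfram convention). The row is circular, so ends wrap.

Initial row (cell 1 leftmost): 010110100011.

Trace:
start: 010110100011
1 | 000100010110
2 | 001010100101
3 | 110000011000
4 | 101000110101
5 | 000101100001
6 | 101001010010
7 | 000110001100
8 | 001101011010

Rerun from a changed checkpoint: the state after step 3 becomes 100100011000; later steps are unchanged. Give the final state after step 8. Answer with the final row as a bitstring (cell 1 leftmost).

state after step 3 := 100100011000
4 | 011010110101
5 | 010000100000
6 | 101001010000
7 | 000110001001
8 | 101101010110

101101010110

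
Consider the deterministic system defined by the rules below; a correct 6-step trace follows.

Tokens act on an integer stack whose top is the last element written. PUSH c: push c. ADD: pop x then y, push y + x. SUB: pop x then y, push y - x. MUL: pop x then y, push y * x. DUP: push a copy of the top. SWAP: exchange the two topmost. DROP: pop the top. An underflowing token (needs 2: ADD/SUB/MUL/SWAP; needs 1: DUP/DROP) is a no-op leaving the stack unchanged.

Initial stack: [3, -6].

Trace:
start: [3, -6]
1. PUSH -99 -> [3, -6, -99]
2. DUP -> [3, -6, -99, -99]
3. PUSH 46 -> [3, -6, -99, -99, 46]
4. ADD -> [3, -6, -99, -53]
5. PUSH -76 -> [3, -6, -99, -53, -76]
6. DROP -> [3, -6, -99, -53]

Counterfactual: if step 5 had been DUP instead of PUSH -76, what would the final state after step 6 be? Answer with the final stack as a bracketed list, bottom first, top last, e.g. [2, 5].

[3, -6, -99, -53]

(re-executing from step 5 with the substitution; state before step 5: [3, -6, -99, -53])
5. DUP -> [3, -6, -99, -53, -53]
6. DROP -> [3, -6, -99, -53]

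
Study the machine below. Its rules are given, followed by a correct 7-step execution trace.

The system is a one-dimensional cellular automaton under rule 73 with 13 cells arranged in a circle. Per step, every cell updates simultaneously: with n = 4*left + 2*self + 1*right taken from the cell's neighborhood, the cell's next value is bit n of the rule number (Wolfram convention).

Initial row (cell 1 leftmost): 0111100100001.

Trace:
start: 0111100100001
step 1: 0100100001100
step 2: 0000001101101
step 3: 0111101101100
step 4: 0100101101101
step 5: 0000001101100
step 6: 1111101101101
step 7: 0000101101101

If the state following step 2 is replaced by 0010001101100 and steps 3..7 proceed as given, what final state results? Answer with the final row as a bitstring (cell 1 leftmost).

1000101101101

state after step 2 := 0010001101100
step 3: 1000101101101
step 4: 1010001101101
step 5: 1000101101101
step 6: 1010001101101
step 7: 1000101101101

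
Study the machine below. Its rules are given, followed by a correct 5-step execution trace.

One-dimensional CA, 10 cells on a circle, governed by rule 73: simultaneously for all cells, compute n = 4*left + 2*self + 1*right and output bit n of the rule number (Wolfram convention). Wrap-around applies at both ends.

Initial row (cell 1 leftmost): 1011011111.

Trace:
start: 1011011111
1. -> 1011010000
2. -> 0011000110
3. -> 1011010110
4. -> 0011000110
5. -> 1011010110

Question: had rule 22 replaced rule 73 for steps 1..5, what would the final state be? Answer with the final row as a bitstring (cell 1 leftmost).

0000000000

(re-executing steps 1..5 under rule 22; state before step 1: 1011011111)
1. -> 0000000000
2. -> 0000000000
3. -> 0000000000
4. -> 0000000000
5. -> 0000000000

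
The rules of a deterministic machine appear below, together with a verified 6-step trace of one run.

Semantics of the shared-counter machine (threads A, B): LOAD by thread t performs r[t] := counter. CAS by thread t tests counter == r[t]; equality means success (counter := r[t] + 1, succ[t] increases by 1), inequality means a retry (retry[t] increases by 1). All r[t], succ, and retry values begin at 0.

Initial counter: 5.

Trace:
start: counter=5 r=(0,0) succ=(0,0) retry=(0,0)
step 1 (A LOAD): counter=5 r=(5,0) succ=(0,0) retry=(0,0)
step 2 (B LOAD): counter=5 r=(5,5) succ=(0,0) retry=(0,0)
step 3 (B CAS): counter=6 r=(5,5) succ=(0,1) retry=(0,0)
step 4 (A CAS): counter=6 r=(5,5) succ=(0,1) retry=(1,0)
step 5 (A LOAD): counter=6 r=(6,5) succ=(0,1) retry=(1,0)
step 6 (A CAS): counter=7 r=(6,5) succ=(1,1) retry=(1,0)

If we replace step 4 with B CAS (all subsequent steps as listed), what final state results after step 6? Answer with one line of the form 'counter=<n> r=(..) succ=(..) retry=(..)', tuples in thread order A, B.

counter=7 r=(6,5) succ=(1,1) retry=(0,1)

(re-executing from step 4 with the substitution; state before step 4: counter=6 r=(5,5) succ=(0,1) retry=(0,0))
step 4 (B CAS): counter=6 r=(5,5) succ=(0,1) retry=(0,1)
step 5 (A LOAD): counter=6 r=(6,5) succ=(0,1) retry=(0,1)
step 6 (A CAS): counter=7 r=(6,5) succ=(1,1) retry=(0,1)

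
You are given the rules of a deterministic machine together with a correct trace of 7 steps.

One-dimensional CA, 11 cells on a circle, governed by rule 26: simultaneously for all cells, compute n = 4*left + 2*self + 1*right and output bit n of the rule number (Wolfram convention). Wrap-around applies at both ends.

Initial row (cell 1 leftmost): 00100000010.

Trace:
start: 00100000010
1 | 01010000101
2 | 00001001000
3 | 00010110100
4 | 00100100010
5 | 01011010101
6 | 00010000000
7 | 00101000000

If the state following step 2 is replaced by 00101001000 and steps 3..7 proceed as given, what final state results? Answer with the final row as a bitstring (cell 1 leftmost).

00101000101

state after step 2 := 00101001000
3 | 01000110100
4 | 10101100010
5 | 00001010100
6 | 00010000010
7 | 00101000101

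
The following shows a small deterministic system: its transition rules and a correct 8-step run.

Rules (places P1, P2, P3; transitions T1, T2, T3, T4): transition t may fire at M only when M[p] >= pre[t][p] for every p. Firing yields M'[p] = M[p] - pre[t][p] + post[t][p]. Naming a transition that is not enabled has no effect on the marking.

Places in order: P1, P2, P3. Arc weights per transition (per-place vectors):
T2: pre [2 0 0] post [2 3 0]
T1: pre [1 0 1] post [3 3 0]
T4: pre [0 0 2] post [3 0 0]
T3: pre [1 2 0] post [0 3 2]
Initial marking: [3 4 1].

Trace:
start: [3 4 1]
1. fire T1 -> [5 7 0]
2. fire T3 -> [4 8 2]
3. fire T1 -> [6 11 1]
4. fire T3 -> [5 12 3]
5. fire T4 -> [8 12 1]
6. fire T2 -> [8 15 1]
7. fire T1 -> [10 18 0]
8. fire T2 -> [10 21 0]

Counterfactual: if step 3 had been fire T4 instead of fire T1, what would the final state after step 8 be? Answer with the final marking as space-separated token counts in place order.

9 15 0

(re-executing from step 3 with the substitution; state before step 3: [4 8 2])
3. fire T4 -> [7 8 0]
4. fire T3 -> [6 9 2]
5. fire T4 -> [9 9 0]
6. fire T2 -> [9 12 0]
7. fire T1 -> [9 12 0]
8. fire T2 -> [9 15 0]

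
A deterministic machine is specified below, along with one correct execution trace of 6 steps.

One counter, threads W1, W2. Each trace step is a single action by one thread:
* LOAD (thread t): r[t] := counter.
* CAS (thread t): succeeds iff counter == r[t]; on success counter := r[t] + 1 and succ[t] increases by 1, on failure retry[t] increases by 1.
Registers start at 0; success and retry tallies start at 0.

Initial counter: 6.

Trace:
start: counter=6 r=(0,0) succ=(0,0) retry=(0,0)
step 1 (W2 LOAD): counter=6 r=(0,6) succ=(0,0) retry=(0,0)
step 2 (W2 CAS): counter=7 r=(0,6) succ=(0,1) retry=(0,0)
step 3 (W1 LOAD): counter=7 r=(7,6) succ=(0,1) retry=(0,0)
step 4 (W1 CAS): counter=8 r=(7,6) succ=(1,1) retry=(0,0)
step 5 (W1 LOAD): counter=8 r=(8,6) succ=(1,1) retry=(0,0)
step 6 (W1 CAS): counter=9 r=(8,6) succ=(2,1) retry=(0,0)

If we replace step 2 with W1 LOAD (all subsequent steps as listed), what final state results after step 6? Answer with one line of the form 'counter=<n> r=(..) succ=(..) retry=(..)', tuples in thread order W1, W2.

counter=8 r=(7,6) succ=(2,0) retry=(0,0)

(re-executing from step 2 with the substitution; state before step 2: counter=6 r=(0,6) succ=(0,0) retry=(0,0))
step 2 (W1 LOAD): counter=6 r=(6,6) succ=(0,0) retry=(0,0)
step 3 (W1 LOAD): counter=6 r=(6,6) succ=(0,0) retry=(0,0)
step 4 (W1 CAS): counter=7 r=(6,6) succ=(1,0) retry=(0,0)
step 5 (W1 LOAD): counter=7 r=(7,6) succ=(1,0) retry=(0,0)
step 6 (W1 CAS): counter=8 r=(7,6) succ=(2,0) retry=(0,0)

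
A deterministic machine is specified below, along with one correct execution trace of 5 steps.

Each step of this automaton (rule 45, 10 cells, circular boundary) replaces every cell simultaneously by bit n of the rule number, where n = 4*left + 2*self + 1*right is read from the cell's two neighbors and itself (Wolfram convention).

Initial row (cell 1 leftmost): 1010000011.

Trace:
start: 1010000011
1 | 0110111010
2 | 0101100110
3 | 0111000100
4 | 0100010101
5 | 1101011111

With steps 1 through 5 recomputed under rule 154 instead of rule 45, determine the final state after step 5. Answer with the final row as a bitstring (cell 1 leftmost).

(re-executing steps 1..5 under rule 154; state before step 1: 1010000011)
1 | 0001000111
2 | 1010101110
3 | 0000001100
4 | 0000011010
5 | 0000110001

0000110001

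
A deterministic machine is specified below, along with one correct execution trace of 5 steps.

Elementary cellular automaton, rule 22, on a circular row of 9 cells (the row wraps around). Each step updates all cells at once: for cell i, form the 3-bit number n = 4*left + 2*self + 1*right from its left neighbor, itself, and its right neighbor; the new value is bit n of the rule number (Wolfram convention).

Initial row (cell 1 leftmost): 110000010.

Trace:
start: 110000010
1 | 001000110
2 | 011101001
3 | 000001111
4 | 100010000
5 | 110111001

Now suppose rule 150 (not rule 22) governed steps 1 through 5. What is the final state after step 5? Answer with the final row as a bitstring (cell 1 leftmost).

(re-executing steps 1..5 under rule 150; state before step 1: 110000010)
1 | 001000110
2 | 011101001
3 | 001001111
4 | 111110110
5 | 011100000

011100000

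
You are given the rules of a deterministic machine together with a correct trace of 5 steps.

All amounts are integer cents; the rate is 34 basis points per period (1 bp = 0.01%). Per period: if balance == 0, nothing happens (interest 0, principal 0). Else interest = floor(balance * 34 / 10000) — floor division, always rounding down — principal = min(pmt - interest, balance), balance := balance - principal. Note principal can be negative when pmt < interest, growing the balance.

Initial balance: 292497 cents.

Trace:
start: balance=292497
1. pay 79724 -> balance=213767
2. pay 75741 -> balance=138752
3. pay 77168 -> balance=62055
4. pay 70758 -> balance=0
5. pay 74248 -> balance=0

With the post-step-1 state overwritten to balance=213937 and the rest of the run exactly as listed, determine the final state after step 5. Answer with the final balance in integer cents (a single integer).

state after step 1 := balance=213937
2. pay 75741 -> balance=138923
3. pay 77168 -> balance=62227
4. pay 70758 -> balance=0
5. pay 74248 -> balance=0

0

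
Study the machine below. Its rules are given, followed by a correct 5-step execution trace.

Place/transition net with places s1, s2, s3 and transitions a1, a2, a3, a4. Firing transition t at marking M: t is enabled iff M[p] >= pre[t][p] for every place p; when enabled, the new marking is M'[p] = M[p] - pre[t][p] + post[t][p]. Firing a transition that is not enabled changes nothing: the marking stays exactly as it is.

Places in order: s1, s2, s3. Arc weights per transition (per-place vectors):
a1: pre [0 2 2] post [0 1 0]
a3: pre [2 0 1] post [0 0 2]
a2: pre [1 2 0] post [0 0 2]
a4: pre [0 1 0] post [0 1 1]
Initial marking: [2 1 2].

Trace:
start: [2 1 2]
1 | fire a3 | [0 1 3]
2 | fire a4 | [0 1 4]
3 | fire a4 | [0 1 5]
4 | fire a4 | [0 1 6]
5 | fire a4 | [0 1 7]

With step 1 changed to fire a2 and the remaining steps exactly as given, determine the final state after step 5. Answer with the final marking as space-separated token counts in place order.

(re-executing from step 1 with the substitution; state before step 1: [2 1 2])
1 | fire a2 | [2 1 2]
2 | fire a4 | [2 1 3]
3 | fire a4 | [2 1 4]
4 | fire a4 | [2 1 5]
5 | fire a4 | [2 1 6]

2 1 6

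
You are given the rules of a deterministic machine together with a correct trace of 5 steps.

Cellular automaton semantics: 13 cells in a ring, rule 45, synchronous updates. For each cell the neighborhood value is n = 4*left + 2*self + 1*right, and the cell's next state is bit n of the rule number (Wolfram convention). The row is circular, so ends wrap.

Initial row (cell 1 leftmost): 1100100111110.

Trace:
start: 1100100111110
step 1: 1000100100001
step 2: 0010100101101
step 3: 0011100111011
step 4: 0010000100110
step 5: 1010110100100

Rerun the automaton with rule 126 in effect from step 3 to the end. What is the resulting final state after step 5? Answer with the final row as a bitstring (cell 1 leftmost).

(re-executing steps 3..5 under rule 126; state before step 3: 0010100101101)
step 3: 1111111111111
step 4: 0000000000000
step 5: 0000000000000

0000000000000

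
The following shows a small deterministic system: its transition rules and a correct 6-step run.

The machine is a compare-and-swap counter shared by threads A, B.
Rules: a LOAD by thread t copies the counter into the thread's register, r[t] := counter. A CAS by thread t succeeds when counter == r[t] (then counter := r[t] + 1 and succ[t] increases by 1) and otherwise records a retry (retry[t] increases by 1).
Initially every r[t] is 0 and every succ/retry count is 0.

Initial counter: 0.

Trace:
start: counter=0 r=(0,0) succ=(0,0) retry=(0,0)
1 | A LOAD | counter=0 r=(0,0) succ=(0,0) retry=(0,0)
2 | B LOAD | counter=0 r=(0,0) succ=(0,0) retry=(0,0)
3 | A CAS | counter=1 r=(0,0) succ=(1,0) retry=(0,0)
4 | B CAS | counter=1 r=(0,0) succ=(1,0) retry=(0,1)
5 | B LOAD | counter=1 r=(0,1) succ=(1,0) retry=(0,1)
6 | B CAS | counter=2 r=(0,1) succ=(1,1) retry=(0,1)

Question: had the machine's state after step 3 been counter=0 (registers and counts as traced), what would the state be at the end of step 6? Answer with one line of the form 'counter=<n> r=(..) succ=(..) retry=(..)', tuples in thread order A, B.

state after step 3 := counter=0 r=(0,0) succ=(1,0) retry=(0,0)
4 | B CAS | counter=1 r=(0,0) succ=(1,1) retry=(0,0)
5 | B LOAD | counter=1 r=(0,1) succ=(1,1) retry=(0,0)
6 | B CAS | counter=2 r=(0,1) succ=(1,2) retry=(0,0)

counter=2 r=(0,1) succ=(1,2) retry=(0,0)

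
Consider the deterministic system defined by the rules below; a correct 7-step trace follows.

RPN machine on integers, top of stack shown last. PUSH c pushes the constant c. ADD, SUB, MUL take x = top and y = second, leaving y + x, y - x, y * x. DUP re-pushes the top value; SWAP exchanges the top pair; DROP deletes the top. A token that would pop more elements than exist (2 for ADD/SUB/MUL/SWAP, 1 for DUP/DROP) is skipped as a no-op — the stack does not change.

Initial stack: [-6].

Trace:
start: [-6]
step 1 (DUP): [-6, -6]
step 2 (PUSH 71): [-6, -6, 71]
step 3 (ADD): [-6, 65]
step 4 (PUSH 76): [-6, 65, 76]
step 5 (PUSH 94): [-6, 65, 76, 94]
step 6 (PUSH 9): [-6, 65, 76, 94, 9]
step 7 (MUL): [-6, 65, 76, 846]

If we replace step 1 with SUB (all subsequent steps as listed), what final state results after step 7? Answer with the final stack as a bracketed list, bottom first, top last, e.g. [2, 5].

[65, 76, 846]

(re-executing from step 1 with the substitution; state before step 1: [-6])
step 1 (SUB): [-6]
step 2 (PUSH 71): [-6, 71]
step 3 (ADD): [65]
step 4 (PUSH 76): [65, 76]
step 5 (PUSH 94): [65, 76, 94]
step 6 (PUSH 9): [65, 76, 94, 9]
step 7 (MUL): [65, 76, 846]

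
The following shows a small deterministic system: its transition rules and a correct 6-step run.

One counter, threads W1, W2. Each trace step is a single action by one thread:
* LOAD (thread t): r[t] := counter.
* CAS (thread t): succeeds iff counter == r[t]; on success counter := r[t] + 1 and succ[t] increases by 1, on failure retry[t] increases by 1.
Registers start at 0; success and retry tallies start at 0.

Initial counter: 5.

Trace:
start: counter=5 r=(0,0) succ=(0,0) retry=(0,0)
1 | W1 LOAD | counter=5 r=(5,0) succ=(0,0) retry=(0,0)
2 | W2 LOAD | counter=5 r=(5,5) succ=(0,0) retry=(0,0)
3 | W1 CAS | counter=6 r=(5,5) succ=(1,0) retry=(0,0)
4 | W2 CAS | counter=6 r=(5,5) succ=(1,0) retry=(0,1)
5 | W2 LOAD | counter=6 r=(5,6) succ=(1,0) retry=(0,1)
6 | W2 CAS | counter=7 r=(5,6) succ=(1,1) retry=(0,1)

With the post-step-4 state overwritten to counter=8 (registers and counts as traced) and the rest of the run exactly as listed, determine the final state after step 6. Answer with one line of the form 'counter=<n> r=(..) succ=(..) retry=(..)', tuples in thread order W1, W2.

state after step 4 := counter=8 r=(5,5) succ=(1,0) retry=(0,1)
5 | W2 LOAD | counter=8 r=(5,8) succ=(1,0) retry=(0,1)
6 | W2 CAS | counter=9 r=(5,8) succ=(1,1) retry=(0,1)

counter=9 r=(5,8) succ=(1,1) retry=(0,1)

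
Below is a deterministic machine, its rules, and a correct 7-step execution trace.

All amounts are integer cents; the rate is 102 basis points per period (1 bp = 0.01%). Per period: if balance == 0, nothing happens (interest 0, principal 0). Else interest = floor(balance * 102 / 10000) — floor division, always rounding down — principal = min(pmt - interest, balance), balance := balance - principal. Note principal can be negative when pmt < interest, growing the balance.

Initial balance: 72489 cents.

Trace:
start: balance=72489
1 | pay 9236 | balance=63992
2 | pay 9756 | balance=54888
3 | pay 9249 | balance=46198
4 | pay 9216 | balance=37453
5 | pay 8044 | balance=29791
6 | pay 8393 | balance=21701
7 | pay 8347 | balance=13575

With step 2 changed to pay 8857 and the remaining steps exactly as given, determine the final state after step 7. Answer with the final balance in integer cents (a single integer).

14521

(re-executing from step 2 with the substitution; state before step 2: balance=63992)
2 | pay 8857 | balance=55787
3 | pay 9249 | balance=47107
4 | pay 9216 | balance=38371
5 | pay 8044 | balance=30718
6 | pay 8393 | balance=22638
7 | pay 8347 | balance=14521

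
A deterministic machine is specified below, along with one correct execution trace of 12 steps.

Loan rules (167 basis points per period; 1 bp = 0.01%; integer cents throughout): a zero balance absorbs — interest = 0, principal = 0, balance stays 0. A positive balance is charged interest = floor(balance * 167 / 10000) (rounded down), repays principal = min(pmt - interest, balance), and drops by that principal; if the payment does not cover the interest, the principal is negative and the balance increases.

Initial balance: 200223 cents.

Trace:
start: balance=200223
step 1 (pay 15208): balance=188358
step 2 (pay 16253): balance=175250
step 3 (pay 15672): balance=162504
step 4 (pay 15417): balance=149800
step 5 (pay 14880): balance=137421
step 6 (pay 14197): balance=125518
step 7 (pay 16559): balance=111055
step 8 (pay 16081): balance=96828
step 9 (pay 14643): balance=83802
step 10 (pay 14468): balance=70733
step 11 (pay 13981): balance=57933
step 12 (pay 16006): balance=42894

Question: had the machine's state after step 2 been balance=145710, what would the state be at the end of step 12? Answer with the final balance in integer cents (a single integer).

state after step 2 := balance=145710
step 3 (pay 15672): balance=132471
step 4 (pay 15417): balance=119266
step 5 (pay 14880): balance=106377
step 6 (pay 14197): balance=93956
step 7 (pay 16559): balance=78966
step 8 (pay 16081): balance=64203
step 9 (pay 14643): balance=50632
step 10 (pay 14468): balance=37009
step 11 (pay 13981): balance=23646
step 12 (pay 16006): balance=8034

8034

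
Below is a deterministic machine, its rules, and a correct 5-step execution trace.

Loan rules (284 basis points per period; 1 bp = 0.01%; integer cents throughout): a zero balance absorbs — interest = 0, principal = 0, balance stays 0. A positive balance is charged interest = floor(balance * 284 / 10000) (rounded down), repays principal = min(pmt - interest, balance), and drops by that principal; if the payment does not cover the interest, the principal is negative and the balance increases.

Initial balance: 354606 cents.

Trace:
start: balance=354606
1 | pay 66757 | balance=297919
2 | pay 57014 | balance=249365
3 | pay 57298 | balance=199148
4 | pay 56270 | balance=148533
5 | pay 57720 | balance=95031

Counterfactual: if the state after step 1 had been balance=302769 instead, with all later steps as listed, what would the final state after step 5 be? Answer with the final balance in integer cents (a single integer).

100457

state after step 1 := balance=302769
2 | pay 57014 | balance=254353
3 | pay 57298 | balance=204278
4 | pay 56270 | balance=153809
5 | pay 57720 | balance=100457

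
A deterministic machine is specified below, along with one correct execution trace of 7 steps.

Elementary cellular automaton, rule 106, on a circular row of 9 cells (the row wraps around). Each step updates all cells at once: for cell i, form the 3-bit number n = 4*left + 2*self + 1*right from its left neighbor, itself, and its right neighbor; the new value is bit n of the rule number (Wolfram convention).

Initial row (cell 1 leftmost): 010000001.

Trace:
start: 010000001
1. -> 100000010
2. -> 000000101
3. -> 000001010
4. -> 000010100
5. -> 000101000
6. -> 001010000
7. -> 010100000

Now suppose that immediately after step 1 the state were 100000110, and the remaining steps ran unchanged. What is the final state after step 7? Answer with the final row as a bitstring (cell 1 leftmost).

110000100

state after step 1 := 100000110
2. -> 000001111
3. -> 000011001
4. -> 000111010
5. -> 001101100
6. -> 011111100
7. -> 110000100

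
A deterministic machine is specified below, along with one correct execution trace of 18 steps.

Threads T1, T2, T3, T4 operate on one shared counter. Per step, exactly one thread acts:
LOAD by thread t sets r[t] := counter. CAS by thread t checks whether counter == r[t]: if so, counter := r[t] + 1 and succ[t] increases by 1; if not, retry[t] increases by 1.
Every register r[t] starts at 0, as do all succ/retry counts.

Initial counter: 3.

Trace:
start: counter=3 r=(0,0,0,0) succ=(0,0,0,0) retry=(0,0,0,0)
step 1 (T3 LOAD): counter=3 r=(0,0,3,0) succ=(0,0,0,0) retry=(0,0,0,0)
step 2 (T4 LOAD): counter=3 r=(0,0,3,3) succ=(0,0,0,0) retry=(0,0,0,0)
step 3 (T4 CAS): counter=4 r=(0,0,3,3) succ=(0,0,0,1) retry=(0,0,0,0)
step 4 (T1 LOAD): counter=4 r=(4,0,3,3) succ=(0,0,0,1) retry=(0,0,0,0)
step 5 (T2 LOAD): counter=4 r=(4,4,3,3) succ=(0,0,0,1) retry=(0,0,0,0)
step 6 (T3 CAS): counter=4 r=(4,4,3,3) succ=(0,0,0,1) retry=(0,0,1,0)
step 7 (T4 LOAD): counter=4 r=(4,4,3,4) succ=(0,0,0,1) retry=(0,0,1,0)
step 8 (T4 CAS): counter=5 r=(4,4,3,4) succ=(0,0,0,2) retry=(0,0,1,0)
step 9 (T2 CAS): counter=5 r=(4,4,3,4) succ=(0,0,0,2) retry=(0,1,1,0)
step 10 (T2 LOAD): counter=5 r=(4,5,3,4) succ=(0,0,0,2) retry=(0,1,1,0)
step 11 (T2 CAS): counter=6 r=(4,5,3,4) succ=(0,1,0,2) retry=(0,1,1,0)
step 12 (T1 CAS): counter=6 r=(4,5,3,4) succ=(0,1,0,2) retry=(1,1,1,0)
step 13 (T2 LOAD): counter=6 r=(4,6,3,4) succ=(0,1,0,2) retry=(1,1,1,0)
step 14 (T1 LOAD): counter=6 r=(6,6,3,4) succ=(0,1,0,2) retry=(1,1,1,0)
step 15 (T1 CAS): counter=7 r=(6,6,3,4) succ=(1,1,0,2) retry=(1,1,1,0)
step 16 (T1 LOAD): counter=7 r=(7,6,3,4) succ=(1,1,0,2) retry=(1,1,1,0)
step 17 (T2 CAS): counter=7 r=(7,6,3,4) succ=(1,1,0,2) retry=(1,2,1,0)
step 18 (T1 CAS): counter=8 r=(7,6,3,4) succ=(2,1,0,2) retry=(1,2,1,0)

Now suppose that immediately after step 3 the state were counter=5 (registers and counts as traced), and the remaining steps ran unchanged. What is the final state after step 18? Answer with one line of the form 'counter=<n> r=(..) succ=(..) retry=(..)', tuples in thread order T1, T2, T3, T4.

state after step 3 := counter=5 r=(0,0,3,3) succ=(0,0,0,1) retry=(0,0,0,0)
step 4 (T1 LOAD): counter=5 r=(5,0,3,3) succ=(0,0,0,1) retry=(0,0,0,0)
step 5 (T2 LOAD): counter=5 r=(5,5,3,3) succ=(0,0,0,1) retry=(0,0,0,0)
step 6 (T3 CAS): counter=5 r=(5,5,3,3) succ=(0,0,0,1) retry=(0,0,1,0)
step 7 (T4 LOAD): counter=5 r=(5,5,3,5) succ=(0,0,0,1) retry=(0,0,1,0)
step 8 (T4 CAS): counter=6 r=(5,5,3,5) succ=(0,0,0,2) retry=(0,0,1,0)
step 9 (T2 CAS): counter=6 r=(5,5,3,5) succ=(0,0,0,2) retry=(0,1,1,0)
step 10 (T2 LOAD): counter=6 r=(5,6,3,5) succ=(0,0,0,2) retry=(0,1,1,0)
step 11 (T2 CAS): counter=7 r=(5,6,3,5) succ=(0,1,0,2) retry=(0,1,1,0)
step 12 (T1 CAS): counter=7 r=(5,6,3,5) succ=(0,1,0,2) retry=(1,1,1,0)
step 13 (T2 LOAD): counter=7 r=(5,7,3,5) succ=(0,1,0,2) retry=(1,1,1,0)
step 14 (T1 LOAD): counter=7 r=(7,7,3,5) succ=(0,1,0,2) retry=(1,1,1,0)
step 15 (T1 CAS): counter=8 r=(7,7,3,5) succ=(1,1,0,2) retry=(1,1,1,0)
step 16 (T1 LOAD): counter=8 r=(8,7,3,5) succ=(1,1,0,2) retry=(1,1,1,0)
step 17 (T2 CAS): counter=8 r=(8,7,3,5) succ=(1,1,0,2) retry=(1,2,1,0)
step 18 (T1 CAS): counter=9 r=(8,7,3,5) succ=(2,1,0,2) retry=(1,2,1,0)

counter=9 r=(8,7,3,5) succ=(2,1,0,2) retry=(1,2,1,0)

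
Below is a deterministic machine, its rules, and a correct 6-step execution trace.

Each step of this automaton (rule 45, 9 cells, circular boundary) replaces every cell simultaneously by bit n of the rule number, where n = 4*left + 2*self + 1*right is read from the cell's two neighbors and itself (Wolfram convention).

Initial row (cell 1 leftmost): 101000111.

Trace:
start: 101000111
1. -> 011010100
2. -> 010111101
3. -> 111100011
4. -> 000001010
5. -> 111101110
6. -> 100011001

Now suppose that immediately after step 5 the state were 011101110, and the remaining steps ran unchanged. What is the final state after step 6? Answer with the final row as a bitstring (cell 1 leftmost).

010011000

state after step 5 := 011101110
6. -> 010011000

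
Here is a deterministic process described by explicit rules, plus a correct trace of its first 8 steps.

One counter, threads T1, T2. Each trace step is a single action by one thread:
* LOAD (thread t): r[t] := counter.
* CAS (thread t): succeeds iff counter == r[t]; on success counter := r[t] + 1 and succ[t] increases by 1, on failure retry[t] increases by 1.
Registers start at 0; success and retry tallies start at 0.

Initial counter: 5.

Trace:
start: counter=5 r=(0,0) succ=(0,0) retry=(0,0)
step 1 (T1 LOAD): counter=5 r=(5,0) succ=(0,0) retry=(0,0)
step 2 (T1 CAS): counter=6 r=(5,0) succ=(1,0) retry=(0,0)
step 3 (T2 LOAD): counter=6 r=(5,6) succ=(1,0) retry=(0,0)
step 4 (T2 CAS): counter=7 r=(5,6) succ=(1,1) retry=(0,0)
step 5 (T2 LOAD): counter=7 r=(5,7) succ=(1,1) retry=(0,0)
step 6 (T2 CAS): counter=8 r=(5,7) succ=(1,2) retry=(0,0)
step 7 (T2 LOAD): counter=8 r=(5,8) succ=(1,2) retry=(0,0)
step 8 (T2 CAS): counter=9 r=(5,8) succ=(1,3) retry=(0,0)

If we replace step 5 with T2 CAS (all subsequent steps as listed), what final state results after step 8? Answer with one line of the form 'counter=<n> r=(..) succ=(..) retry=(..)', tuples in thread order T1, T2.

(re-executing from step 5 with the substitution; state before step 5: counter=7 r=(5,6) succ=(1,1) retry=(0,0))
step 5 (T2 CAS): counter=7 r=(5,6) succ=(1,1) retry=(0,1)
step 6 (T2 CAS): counter=7 r=(5,6) succ=(1,1) retry=(0,2)
step 7 (T2 LOAD): counter=7 r=(5,7) succ=(1,1) retry=(0,2)
step 8 (T2 CAS): counter=8 r=(5,7) succ=(1,2) retry=(0,2)

counter=8 r=(5,7) succ=(1,2) retry=(0,2)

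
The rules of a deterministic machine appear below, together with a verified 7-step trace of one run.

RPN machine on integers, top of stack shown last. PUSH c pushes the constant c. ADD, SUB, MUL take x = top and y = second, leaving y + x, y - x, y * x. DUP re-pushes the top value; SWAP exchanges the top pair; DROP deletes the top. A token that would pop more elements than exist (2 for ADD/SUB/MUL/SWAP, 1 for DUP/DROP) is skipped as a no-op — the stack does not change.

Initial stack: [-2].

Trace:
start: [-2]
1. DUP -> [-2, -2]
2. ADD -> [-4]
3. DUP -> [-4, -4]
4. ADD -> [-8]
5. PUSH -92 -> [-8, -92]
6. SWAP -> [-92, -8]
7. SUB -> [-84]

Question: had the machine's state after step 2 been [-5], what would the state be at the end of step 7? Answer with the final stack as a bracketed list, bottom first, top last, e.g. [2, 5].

state after step 2 := [-5]
3. DUP -> [-5, -5]
4. ADD -> [-10]
5. PUSH -92 -> [-10, -92]
6. SWAP -> [-92, -10]
7. SUB -> [-82]

[-82]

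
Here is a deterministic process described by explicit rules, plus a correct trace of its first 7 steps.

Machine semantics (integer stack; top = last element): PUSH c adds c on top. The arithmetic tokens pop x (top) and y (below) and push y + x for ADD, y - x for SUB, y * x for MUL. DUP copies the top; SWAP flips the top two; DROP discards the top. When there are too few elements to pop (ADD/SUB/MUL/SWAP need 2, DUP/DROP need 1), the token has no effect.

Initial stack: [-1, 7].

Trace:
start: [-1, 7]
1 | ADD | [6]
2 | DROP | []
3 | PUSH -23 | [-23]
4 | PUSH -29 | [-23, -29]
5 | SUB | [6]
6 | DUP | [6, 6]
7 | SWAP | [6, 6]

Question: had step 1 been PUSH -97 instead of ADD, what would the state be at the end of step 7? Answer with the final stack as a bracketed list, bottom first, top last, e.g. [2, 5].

[-1, 7, 6, 6]

(re-executing from step 1 with the substitution; state before step 1: [-1, 7])
1 | PUSH -97 | [-1, 7, -97]
2 | DROP | [-1, 7]
3 | PUSH -23 | [-1, 7, -23]
4 | PUSH -29 | [-1, 7, -23, -29]
5 | SUB | [-1, 7, 6]
6 | DUP | [-1, 7, 6, 6]
7 | SWAP | [-1, 7, 6, 6]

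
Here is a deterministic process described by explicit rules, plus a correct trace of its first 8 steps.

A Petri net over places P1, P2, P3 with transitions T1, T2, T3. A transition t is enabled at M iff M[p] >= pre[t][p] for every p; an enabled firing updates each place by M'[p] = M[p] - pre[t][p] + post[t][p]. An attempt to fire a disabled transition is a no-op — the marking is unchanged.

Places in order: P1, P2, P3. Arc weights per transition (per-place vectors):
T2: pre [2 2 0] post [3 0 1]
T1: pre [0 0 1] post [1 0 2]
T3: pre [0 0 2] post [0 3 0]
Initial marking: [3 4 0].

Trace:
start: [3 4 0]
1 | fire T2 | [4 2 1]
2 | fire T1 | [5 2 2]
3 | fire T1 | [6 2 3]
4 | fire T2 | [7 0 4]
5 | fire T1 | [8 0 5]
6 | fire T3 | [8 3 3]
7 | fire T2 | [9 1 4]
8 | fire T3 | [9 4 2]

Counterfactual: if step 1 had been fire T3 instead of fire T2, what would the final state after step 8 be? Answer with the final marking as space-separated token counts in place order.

6 3 1

(re-executing from step 1 with the substitution; state before step 1: [3 4 0])
1 | fire T3 | [3 4 0]
2 | fire T1 | [3 4 0]
3 | fire T1 | [3 4 0]
4 | fire T2 | [4 2 1]
5 | fire T1 | [5 2 2]
6 | fire T3 | [5 5 0]
7 | fire T2 | [6 3 1]
8 | fire T3 | [6 3 1]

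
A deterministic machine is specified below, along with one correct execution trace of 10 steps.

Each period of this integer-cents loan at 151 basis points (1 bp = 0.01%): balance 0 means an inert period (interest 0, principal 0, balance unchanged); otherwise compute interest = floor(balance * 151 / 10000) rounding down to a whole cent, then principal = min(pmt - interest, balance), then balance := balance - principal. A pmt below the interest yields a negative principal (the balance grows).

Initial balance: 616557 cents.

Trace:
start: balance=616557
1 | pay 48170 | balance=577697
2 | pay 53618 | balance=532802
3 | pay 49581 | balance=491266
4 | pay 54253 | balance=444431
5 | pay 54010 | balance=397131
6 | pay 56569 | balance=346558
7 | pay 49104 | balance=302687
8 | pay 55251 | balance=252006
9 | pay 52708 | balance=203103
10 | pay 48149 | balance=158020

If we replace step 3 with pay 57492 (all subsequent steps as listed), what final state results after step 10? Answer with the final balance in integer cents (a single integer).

149234

(re-executing from step 3 with the substitution; state before step 3: balance=532802)
3 | pay 57492 | balance=483355
4 | pay 54253 | balance=436400
5 | pay 54010 | balance=388979
6 | pay 56569 | balance=338283
7 | pay 49104 | balance=294287
8 | pay 55251 | balance=243479
9 | pay 52708 | balance=194447
10 | pay 48149 | balance=149234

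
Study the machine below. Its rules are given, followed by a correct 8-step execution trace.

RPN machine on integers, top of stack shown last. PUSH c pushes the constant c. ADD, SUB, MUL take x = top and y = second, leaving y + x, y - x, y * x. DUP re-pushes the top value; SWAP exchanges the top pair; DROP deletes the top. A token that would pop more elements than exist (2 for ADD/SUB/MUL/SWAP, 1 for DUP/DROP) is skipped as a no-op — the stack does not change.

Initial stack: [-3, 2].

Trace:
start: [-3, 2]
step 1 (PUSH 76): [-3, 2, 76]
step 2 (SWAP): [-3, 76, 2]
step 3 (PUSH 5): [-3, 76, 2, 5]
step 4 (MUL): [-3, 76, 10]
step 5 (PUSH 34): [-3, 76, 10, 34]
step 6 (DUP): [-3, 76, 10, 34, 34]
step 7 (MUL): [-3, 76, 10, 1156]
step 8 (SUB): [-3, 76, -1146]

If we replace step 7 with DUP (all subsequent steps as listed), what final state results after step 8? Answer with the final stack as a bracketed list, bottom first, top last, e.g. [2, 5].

[-3, 76, 10, 34, 0]

(re-executing from step 7 with the substitution; state before step 7: [-3, 76, 10, 34, 34])
step 7 (DUP): [-3, 76, 10, 34, 34, 34]
step 8 (SUB): [-3, 76, 10, 34, 0]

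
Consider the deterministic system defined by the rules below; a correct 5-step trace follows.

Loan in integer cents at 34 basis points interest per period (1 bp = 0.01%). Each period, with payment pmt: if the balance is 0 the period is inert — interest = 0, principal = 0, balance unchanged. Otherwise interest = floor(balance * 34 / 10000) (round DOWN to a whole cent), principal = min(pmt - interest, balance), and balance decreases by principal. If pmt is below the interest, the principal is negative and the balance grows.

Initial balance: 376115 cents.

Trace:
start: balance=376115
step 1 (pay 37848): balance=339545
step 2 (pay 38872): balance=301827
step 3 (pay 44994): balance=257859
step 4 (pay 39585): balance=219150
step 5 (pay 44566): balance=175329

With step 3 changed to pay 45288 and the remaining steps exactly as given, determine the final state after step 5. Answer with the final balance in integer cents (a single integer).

175033

(re-executing from step 3 with the substitution; state before step 3: balance=301827)
step 3 (pay 45288): balance=257565
step 4 (pay 39585): balance=218855
step 5 (pay 44566): balance=175033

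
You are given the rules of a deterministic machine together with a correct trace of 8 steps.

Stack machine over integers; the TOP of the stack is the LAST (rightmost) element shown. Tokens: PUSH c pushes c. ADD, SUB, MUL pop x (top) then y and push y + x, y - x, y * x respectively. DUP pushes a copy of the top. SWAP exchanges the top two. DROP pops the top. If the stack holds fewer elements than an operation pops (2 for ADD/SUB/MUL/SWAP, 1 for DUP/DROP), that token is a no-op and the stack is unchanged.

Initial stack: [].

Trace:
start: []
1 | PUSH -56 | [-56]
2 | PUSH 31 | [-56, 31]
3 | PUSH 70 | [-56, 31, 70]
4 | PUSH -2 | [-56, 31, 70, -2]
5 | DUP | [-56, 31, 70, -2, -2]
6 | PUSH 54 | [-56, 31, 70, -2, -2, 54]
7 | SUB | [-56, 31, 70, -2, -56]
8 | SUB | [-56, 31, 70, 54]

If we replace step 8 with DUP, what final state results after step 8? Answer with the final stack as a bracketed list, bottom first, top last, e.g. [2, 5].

(re-executing from step 8 with the substitution; state before step 8: [-56, 31, 70, -2, -56])
8 | DUP | [-56, 31, 70, -2, -56, -56]

[-56, 31, 70, -2, -56, -56]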